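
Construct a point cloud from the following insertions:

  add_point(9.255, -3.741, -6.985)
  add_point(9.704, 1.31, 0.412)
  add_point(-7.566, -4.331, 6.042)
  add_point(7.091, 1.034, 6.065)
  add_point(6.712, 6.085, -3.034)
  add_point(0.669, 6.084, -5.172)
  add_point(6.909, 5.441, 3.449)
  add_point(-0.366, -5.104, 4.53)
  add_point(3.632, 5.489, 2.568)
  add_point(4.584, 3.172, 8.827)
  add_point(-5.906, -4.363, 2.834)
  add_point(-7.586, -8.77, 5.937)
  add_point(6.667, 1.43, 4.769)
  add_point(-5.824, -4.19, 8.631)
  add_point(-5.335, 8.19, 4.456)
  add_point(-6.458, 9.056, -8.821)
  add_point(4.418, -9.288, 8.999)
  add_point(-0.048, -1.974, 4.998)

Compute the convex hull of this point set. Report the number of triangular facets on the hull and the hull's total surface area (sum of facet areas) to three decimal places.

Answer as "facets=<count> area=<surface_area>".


facets=20 area=1056.282

12 of the 18 inputs are extreme points: [0, 1, 2, 3, 4, 6, 9, 11, 13, 14, 15, 16].

Per-facet area ½‖(b−a)×(c−a)‖:
  f1: (p0, p15, p11) → 203.6334
  f2: (p0, p16, p11) → 109.0496
  f3: (p0, p16, p1) → 65.4860
  f4: (p13, p16, p11) → 31.9669
  f5: (p4, p14, p15) → 86.0170
  f6: (p4, p0, p1) → 29.5871
  f7: (p4, p0, p15) → 77.4759
  f8: (p3, p16, p1) → 31.8376
  f9: (p2, p13, p11) → 6.9193
  f10: (p2, p13, p14) → 20.0027
  f11: (p2, p15, p11) → 33.7720
  f12: (p2, p14, p15) → 84.2960
  f13: (p6, p4, p14) → 41.0105
  f14: (p6, p4, p1) → 17.1549
  f15: (p6, p3, p1) → 13.9715
  f16: (p9, p13, p14) → 68.3449
  f17: (p9, p6, p14) → 37.0550
  f18: (p9, p6, p3) → 10.9439
  f19: (p9, p13, p16) → 64.2640
  f20: (p9, p3, p16) → 23.4940
Σ area = 1056.282

Check V−E+F: 12 − 30 + 20 = 2.


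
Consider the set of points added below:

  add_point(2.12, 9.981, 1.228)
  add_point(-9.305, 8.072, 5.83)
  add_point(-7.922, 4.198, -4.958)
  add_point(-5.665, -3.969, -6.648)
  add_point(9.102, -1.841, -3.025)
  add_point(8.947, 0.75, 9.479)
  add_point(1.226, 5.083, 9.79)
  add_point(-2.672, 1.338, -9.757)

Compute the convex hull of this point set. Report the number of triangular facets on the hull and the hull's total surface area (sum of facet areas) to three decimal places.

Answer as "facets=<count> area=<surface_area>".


Hull vertices (8/8): indices [0, 1, 2, 3, 4, 5, 6, 7].

Area of each hull facet:
  f1: (p7, p3, p4) → 47.6257
  f2: (p0, p7, p4) → 89.1361
  f3: (p5, p3, p4) → 94.9841
  f4: (p5, p0, p4) → 81.3733
  f5: (p2, p3, p1) → 42.2575
  f6: (p2, p7, p3) → 25.0549
  f7: (p2, p0, p1) → 65.8385
  f8: (p2, p0, p7) → 50.2471
  f9: (p6, p0, p1) → 54.2280
  f10: (p6, p5, p0) → 43.4837
  f11: (p6, p3, p1) → 102.3759
  f12: (p6, p5, p3) → 88.4401
Σ area = 785.045

Check V−E+F: 8 − 18 + 12 = 2.

facets=12 area=785.045


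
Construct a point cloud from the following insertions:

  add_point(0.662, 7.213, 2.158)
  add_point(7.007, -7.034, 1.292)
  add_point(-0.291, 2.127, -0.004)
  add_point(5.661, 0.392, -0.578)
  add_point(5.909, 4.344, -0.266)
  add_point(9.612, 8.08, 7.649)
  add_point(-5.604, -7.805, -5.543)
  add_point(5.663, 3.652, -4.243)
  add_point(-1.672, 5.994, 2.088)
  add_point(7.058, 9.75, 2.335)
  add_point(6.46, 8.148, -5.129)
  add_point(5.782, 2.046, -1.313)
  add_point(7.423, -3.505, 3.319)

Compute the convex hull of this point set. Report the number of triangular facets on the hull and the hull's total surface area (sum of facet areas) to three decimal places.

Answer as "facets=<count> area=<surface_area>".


facets=14 area=586.811

Hull vertices (9/13): indices [0, 1, 5, 6, 7, 8, 9, 10, 12].

Per-facet area ½‖(b−a)×(c−a)‖:
  f1: (p0, p9, p5) → 20.0561
  f2: (p8, p0, p5) → 8.2394
  f3: (p10, p9, p5) → 13.4008
  f4: (p10, p1, p5) → 99.9088
  f5: (p10, p0, p9) → 25.9476
  f6: (p10, p8, p6) → 90.0035
  f7: (p10, p8, p0) → 10.0893
  f8: (p12, p1, p5) → 4.5461
  f9: (p12, p8, p5) → 71.2921
  f10: (p12, p1, p6) → 27.2819
  f11: (p12, p8, p6) → 98.3549
  f12: (p7, p1, p6) → 83.8025
  f13: (p7, p10, p6) → 22.9217
  f14: (p7, p10, p1) → 10.9665
Σ area = 586.811

Euler characteristic 9−21+14 = 2 ✓


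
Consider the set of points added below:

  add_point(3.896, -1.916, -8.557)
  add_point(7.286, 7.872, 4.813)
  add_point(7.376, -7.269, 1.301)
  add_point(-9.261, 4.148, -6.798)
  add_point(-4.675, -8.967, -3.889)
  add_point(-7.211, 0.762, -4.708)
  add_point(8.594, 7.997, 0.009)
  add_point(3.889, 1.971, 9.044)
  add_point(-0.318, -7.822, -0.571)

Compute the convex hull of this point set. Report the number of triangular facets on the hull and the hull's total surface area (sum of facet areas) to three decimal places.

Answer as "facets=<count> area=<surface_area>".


facets=14 area=756.448

9 of the 9 inputs are extreme points: [0, 1, 2, 3, 4, 5, 6, 7, 8].

Triangle areas on the boundary:
  f1: (p0, p6, p3) → 101.3377
  f2: (p0, p4, p3) → 78.6697
  f3: (p0, p2, p6) → 78.1730
  f4: (p0, p2, p4) → 65.3622
  f5: (p1, p6, p3) → 48.3375
  f6: (p1, p7, p3) → 81.0952
  f7: (p1, p2, p6) → 37.9630
  f8: (p1, p2, p7) → 50.0560
  f9: (p5, p4, p3) → 10.6122
  f10: (p5, p7, p3) → 31.7801
  f11: (p5, p7, p4) → 88.2684
  f12: (p8, p7, p4) → 25.8581
  f13: (p8, p2, p4) → 9.2582
  f14: (p8, p2, p7) → 49.6764
Σ area = 756.448

Check V−E+F: 9 − 21 + 14 = 2.


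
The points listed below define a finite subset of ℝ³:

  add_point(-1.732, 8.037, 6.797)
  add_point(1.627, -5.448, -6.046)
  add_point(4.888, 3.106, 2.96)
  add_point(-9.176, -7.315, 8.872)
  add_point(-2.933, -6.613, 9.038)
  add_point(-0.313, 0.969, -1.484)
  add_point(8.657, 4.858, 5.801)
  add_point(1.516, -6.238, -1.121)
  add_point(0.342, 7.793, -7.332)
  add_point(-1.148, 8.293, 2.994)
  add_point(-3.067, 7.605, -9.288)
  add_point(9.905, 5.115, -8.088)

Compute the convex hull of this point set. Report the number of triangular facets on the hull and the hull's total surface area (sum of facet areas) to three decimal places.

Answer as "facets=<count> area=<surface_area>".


facets=16 area=927.128

Points on the hull: [0, 1, 3, 4, 6, 7, 8, 9, 10, 11] (10 of 12).

Facet areas (half cross-product norm):
  f1: (p6, p9, p11) → 73.7665
  f2: (p1, p10, p3) → 131.4010
  f3: (p1, p10, p11) → 80.9833
  f4: (p8, p10, p11) → 12.2302
  f5: (p8, p9, p11) → 50.6814
  f6: (p8, p9, p10) → 19.0898
  f7: (p0, p6, p9) → 20.5436
  f8: (p0, p10, p3) → 138.4990
  f9: (p0, p9, p10) → 7.7877
  f10: (p4, p0, p3) → 45.9043
  f11: (p4, p0, p6) → 79.5308
  f12: (p7, p6, p11) → 94.9626
  f13: (p7, p1, p11) → 32.4562
  f14: (p7, p4, p6) → 80.8671
  f15: (p7, p1, p3) → 26.1407
  f16: (p7, p4, p3) → 32.2840
Σ area = 927.128

Euler characteristic 10−24+16 = 2 ✓


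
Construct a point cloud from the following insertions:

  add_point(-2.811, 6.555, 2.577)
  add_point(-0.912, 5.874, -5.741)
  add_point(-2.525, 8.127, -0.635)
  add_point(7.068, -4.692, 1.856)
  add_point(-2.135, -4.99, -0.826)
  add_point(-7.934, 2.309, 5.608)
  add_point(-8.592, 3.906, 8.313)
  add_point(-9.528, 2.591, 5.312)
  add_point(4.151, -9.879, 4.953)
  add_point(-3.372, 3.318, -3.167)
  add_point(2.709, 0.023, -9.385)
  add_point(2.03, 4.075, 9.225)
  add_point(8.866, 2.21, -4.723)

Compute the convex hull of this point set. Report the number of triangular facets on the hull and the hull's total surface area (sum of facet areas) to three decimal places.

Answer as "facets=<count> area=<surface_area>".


Hull vertices (11/13): indices [1, 2, 3, 4, 6, 7, 8, 9, 10, 11, 12].

Facet areas (half cross-product norm):
  f1: (p2, p11, p12) → 76.0329
  f2: (p3, p11, p12) → 60.6843
  f3: (p3, p11, p8) → 41.7791
  f4: (p3, p10, p12) → 38.8768
  f5: (p3, p10, p8) → 36.6578
  f6: (p4, p8, p7) → 55.2103
  f7: (p4, p10, p8) → 49.7560
  f8: (p6, p2, p7) → 18.1649
  f9: (p6, p2, p11) → 54.9185
  f10: (p6, p8, p7) → 31.4559
  f11: (p6, p11, p8) → 78.1950
  f12: (p9, p4, p7) → 44.8718
  f13: (p9, p4, p10) → 39.2526
  f14: (p1, p10, p12) → 31.0229
  f15: (p1, p2, p12) → 28.9838
  f16: (p1, p9, p10) → 16.9817
  f17: (p1, p2, p7) → 27.5275
  f18: (p1, p9, p7) → 12.3664
Σ area = 742.738

Euler: V−E+F = 11−27+18 = 2.

facets=18 area=742.738


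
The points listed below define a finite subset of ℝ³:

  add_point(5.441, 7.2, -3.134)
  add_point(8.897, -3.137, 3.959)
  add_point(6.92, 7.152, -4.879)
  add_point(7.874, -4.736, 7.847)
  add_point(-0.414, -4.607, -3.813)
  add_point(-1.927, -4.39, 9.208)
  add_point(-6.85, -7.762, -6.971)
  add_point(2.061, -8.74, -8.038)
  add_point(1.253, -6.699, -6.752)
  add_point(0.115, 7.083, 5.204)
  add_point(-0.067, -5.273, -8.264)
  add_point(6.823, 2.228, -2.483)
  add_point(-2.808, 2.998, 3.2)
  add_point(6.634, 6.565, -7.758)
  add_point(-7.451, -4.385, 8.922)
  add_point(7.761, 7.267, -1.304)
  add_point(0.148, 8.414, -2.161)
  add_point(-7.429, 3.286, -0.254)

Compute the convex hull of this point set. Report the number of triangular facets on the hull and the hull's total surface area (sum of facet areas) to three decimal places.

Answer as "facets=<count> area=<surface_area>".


facets=22 area=986.665

Hull vertices (13/18): indices [1, 2, 3, 5, 6, 7, 9, 10, 13, 14, 15, 16, 17].

Facet areas (half cross-product norm):
  f1: (p13, p7, p1) → 102.6954
  f2: (p6, p7, p14) → 72.2648
  f3: (p3, p7, p1) → 28.3496
  f4: (p15, p13, p1) → 35.9770
  f5: (p15, p3, p1) → 17.8715
  f6: (p15, p3, p9) → 69.4034
  f7: (p15, p9, p16) → 28.7395
  f8: (p17, p13, p16) → 32.3089
  f9: (p17, p6, p13) → 104.7185
  f10: (p17, p6, p14) → 76.5307
  f11: (p17, p9, p14) → 59.2288
  f12: (p17, p9, p16) → 33.3413
  f13: (p10, p13, p7) → 24.3139
  f14: (p10, p6, p7) → 14.6963
  f15: (p10, p6, p13) → 33.4218
  f16: (p5, p9, p14) → 33.7044
  f17: (p5, p3, p9) → 60.0465
  f18: (p5, p7, p14) → 49.6805
  f19: (p5, p3, p7) → 84.3609
  f20: (p2, p13, p16) → 10.4162
  f21: (p2, p15, p16) → 13.4447
  f22: (p2, p15, p13) → 1.1503
Σ area = 986.665

Euler: V−E+F = 13−33+22 = 2.


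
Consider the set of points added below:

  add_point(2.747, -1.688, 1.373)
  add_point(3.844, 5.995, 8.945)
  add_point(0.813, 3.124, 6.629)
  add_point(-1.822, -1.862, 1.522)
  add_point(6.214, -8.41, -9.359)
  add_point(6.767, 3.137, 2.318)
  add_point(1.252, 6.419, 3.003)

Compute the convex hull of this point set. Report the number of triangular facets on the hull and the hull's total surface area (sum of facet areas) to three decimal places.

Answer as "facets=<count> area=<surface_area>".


facets=10 area=285.719

Hull vertices (7/7): indices [0, 1, 2, 3, 4, 5, 6].

Area of each hull facet:
  f1: (p6, p4, p3) → 63.3137
  f2: (p6, p4, p5) → 48.5050
  f3: (p1, p4, p5) → 33.6853
  f4: (p1, p6, p5) → 20.1444
  f5: (p0, p4, p3) → 28.9090
  f6: (p0, p1, p4) → 29.9932
  f7: (p2, p0, p3) → 16.3088
  f8: (p2, p0, p1) → 14.4712
  f9: (p2, p6, p3) → 18.7070
  f10: (p2, p1, p6) → 11.6814
Σ area = 285.719

Euler characteristic 7−15+10 = 2 ✓


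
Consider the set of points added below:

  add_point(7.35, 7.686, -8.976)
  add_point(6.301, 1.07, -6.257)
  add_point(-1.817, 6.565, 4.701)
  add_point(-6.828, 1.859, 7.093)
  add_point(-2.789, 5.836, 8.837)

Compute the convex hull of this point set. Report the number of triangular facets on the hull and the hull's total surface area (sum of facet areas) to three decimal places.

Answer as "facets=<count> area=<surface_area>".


5 of the 5 inputs are extreme points: [0, 1, 2, 3, 4].

Triangle areas on the boundary:
  f1: (p1, p0, p3) → 63.9230
  f2: (p4, p1, p3) → 53.9556
  f3: (p4, p1, p0) → 65.2887
  f4: (p2, p0, p3) → 42.9680
  f5: (p2, p4, p3) → 12.7812
  f6: (p2, p4, p0) → 12.9026
Σ area = 251.819

Euler characteristic 5−9+6 = 2 ✓

facets=6 area=251.819


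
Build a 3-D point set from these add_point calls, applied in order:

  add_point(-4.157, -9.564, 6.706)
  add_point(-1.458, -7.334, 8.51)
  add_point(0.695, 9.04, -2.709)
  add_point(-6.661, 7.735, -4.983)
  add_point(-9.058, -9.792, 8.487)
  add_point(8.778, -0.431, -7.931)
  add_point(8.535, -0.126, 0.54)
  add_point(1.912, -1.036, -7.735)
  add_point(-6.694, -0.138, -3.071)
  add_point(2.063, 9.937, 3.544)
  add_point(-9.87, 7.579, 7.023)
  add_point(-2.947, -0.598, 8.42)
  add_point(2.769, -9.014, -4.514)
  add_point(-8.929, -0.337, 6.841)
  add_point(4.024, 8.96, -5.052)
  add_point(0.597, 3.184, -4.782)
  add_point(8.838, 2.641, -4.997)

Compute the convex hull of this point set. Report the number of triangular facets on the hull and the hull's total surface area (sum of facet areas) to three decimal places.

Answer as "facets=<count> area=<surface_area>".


facets=26 area=1099.642

Hull vertices (15/17): indices [0, 1, 2, 3, 4, 5, 6, 7, 8, 9, 10, 11, 12, 14, 16].

Triangle areas on the boundary:
  f1: (p9, p3, p10) → 67.5554
  f2: (p0, p1, p4) → 8.8298
  f3: (p11, p9, p10) → 61.7800
  f4: (p11, p9, p1) → 29.6672
  f5: (p11, p4, p10) → 57.3185
  f6: (p11, p1, p4) → 27.4293
  f7: (p6, p9, p16) → 37.9438
  f8: (p6, p9, p1) → 90.1528
  f9: (p14, p9, p16) → 34.4120
  f10: (p12, p0, p4) → 21.3489
  f11: (p12, p0, p1) → 25.9878
  f12: (p12, p6, p1) → 75.9009
  f13: (p2, p9, p3) → 21.7937
  f14: (p2, p14, p3) → 12.7270
  f15: (p2, p14, p9) → 12.1365
  f16: (p8, p12, p4) → 96.7274
  f17: (p8, p4, p10) → 96.6842
  f18: (p8, p3, p10) → 48.8603
  f19: (p5, p14, p16) → 13.9596
  f20: (p5, p14, p3) → 55.2607
  f21: (p5, p6, p16) → 12.5847
  f22: (p5, p12, p6) → 44.6134
  f23: (p7, p5, p3) → 33.8602
  f24: (p7, p5, p12) → 29.8089
  f25: (p7, p8, p3) → 39.8053
  f26: (p7, p8, p12) → 42.4943
Σ area = 1099.642

Euler characteristic 15−39+26 = 2 ✓


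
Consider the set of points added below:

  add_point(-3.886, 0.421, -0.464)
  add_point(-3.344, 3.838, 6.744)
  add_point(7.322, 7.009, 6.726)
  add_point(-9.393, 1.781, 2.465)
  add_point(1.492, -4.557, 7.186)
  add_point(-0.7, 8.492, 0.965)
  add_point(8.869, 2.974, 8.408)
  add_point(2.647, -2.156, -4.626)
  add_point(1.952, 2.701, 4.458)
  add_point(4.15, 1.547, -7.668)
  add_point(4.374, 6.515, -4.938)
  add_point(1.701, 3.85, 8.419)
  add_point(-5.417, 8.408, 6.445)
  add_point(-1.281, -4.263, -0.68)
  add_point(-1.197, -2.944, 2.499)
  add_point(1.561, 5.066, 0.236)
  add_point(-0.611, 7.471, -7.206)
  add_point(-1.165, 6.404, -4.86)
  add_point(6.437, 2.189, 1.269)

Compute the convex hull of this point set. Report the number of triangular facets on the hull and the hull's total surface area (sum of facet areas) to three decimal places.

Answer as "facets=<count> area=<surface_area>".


facets=22 area=704.417

Hull vertices (13/19): indices [1, 2, 3, 4, 5, 6, 7, 9, 10, 11, 12, 13, 16].

Per-facet area ½‖(b−a)×(c−a)‖:
  f1: (p13, p4, p3) → 44.2049
  f2: (p10, p9, p6) → 39.9760
  f3: (p11, p4, p6) → 30.5478
  f4: (p7, p13, p4) → 22.5672
  f5: (p7, p13, p9) → 7.6317
  f6: (p7, p4, p6) → 63.9646
  f7: (p7, p9, p6) → 38.0723
  f8: (p2, p10, p6) → 25.6195
  f9: (p2, p10, p5) → 39.8137
  f10: (p2, p12, p5) → 35.9772
  f11: (p2, p11, p6) → 15.0670
  f12: (p2, p11, p12) → 26.7029
  f13: (p16, p10, p5) → 21.2322
  f14: (p16, p12, p5) → 19.4351
  f15: (p16, p10, p9) → 15.7178
  f16: (p16, p12, p3) → 59.5333
  f17: (p16, p13, p3) → 67.5655
  f18: (p16, p13, p9) → 40.2168
  f19: (p1, p11, p4) → 22.5334
  f20: (p1, p11, p12) → 12.1985
  f21: (p1, p4, p3) → 36.6377
  f22: (p1, p12, p3) → 19.2017
Σ area = 704.417

Euler characteristic 13−33+22 = 2 ✓


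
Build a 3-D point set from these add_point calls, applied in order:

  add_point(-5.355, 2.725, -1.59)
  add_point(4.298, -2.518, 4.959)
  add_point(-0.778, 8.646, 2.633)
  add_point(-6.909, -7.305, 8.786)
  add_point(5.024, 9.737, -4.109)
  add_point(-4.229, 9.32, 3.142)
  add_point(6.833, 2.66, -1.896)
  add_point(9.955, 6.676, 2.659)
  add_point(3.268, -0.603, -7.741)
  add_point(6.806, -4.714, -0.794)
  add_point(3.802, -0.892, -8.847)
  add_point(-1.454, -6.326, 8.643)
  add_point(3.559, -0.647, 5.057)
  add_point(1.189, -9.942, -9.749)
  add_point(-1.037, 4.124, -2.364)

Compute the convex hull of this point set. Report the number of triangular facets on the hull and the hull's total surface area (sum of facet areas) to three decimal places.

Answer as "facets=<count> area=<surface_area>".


facets=16 area=917.265

10 of the 15 inputs are extreme points: [0, 1, 3, 4, 5, 7, 9, 10, 11, 13].

Triangle areas on the boundary:
  f1: (p5, p4, p7) → 52.3848
  f2: (p10, p4, p7) → 52.0882
  f3: (p10, p9, p7) → 57.8190
  f4: (p10, p9, p13) → 43.4274
  f5: (p0, p13, p3) → 118.1229
  f6: (p0, p5, p3) → 58.7247
  f7: (p0, p10, p13) → 57.3582
  f8: (p0, p5, p4) → 47.0239
  f9: (p0, p10, p4) → 64.5816
  f10: (p11, p5, p3) → 46.6099
  f11: (p11, p5, p7) → 114.9289
  f12: (p11, p13, p3) → 52.0361
  f13: (p11, p9, p13) → 73.0660
  f14: (p1, p9, p7) → 36.5150
  f15: (p1, p11, p7) → 20.4382
  f16: (p1, p11, p9) → 22.1404
Σ area = 917.265

Euler: V−E+F = 10−24+16 = 2.


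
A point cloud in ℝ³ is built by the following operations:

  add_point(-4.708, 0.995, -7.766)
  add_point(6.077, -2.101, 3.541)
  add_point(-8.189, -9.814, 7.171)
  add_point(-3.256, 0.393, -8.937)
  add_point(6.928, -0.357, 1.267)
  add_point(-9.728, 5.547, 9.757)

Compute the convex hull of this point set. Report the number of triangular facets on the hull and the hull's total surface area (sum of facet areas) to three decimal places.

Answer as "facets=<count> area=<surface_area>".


Points on the hull: [0, 1, 2, 3, 4, 5] (6 of 6).

Facet areas (half cross-product norm):
  f1: (p1, p4, p5) → 26.9140
  f2: (p1, p2, p5) → 122.5533
  f3: (p1, p3, p4) → 20.0707
  f4: (p1, p3, p2) → 126.5598
  f5: (p0, p4, p5) → 130.8196
  f6: (p0, p3, p4) → 14.0520
  f7: (p0, p2, p5) → 133.5711
  f8: (p0, p3, p2) → 16.5483
Σ area = 591.089

Check V−E+F: 6 − 12 + 8 = 2.

facets=8 area=591.089


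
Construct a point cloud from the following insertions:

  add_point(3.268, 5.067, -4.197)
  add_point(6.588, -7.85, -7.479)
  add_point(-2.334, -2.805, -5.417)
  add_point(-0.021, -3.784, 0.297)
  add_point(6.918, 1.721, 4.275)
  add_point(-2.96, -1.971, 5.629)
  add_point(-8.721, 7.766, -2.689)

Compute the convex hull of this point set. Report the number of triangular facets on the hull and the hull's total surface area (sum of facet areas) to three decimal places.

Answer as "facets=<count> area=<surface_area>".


Hull vertices (6/7): indices [0, 1, 2, 4, 5, 6].

Per-facet area ½‖(b−a)×(c−a)‖:
  f1: (p5, p4, p6) → 74.4914
  f2: (p5, p1, p4) → 79.7963
  f3: (p0, p4, p6) → 57.3586
  f4: (p0, p1, p6) → 75.1320
  f5: (p0, p1, p4) → 65.9676
  f6: (p2, p1, p6) → 31.7991
  f7: (p2, p5, p6) → 66.8010
  f8: (p2, p5, p1) → 55.6663
Σ area = 507.012

Euler: V−E+F = 6−12+8 = 2.

facets=8 area=507.012


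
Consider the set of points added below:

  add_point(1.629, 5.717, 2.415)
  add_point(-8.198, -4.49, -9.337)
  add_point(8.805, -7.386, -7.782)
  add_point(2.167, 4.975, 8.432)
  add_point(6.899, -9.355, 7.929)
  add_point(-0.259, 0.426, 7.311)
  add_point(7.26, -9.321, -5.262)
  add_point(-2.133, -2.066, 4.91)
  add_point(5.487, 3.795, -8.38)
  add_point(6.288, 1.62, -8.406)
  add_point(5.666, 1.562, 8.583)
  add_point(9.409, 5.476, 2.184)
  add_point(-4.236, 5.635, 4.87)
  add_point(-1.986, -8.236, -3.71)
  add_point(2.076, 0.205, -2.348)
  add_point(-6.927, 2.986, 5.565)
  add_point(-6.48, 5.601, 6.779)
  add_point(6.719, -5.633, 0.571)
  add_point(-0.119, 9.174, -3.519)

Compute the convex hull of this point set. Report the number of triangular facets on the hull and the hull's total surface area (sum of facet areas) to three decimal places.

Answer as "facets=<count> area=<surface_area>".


facets=22 area=1105.870

Extreme-point indices: [1, 2, 3, 4, 6, 8, 9, 10, 11, 13, 15, 16, 18] — 13 of 19 on the boundary.

Area of each hull facet:
  f1: (p10, p4, p11) → 42.8992
  f2: (p2, p4, p11) → 112.3671
  f3: (p3, p10, p11) → 20.4885
  f4: (p3, p10, p4) → 17.1503
  f5: (p3, p16, p4) → 61.9536
  f6: (p9, p2, p11) → 53.8544
  f7: (p9, p8, p11) → 13.1986
  f8: (p9, p2, p1) → 73.2510
  f9: (p9, p8, p1) → 18.2331
  f10: (p18, p8, p11) → 48.5472
  f11: (p18, p3, p11) → 53.7884
  f12: (p18, p3, p16) → 52.7476
  f13: (p18, p16, p1) → 104.7633
  f14: (p18, p8, p1) → 72.1378
  f15: (p6, p2, p4) → 16.0207
  f16: (p6, p13, p4) → 61.1263
  f17: (p6, p2, p1) → 29.4230
  f18: (p6, p13, p1) → 34.3628
  f19: (p15, p16, p4) → 24.6566
  f20: (p15, p13, p4) → 109.9146
  f21: (p15, p16, p1) → 15.1639
  f22: (p15, p13, p1) → 69.8223
Σ area = 1105.870

Euler characteristic 13−33+22 = 2 ✓


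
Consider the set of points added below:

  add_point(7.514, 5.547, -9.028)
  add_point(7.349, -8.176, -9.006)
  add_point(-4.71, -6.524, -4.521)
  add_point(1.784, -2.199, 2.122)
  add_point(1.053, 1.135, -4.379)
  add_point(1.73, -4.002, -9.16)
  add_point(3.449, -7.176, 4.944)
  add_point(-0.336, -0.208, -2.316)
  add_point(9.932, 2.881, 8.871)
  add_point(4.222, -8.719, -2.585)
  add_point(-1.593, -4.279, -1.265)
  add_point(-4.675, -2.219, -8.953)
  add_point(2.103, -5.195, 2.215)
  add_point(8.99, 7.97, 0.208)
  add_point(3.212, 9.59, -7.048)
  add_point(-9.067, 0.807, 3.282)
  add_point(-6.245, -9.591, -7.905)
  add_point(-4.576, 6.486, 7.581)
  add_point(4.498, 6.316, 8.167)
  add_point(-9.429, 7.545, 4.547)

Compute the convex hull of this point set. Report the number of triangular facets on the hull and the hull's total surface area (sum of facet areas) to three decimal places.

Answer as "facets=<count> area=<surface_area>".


facets=24 area=1233.893

14 of the 20 inputs are extreme points: [0, 1, 5, 6, 8, 9, 11, 13, 14, 15, 16, 17, 18, 19].

Triangle areas on the boundary:
  f1: (p6, p1, p8) → 89.2594
  f2: (p11, p16, p19) → 60.9235
  f3: (p11, p14, p19) → 112.8124
  f4: (p15, p16, p19) → 32.0340
  f5: (p15, p6, p16) → 104.7396
  f6: (p9, p1, p16) → 42.1623
  f7: (p9, p6, p16) → 42.3120
  f8: (p9, p6, p1) → 11.9226
  f9: (p13, p18, p8) → 29.3061
  f10: (p13, p1, p8) → 94.1622
  f11: (p13, p14, p19) → 81.0096
  f12: (p13, p18, p19) → 65.1648
  f13: (p17, p6, p8) → 89.0984
  f14: (p17, p18, p8) → 15.2367
  f15: (p17, p15, p6) → 62.2422
  f16: (p17, p18, p19) → 13.1016
  f17: (p17, p15, p19) → 19.8192
  f18: (p0, p11, p14) → 43.7333
  f19: (p0, p13, p14) → 28.0503
  f20: (p0, p13, p1) → 64.1768
  f21: (p5, p0, p1) → 38.9123
  f22: (p5, p0, p11) → 35.7623
  f23: (p5, p1, p16) → 32.6834
  f24: (p5, p11, p16) → 25.2687
Σ area = 1233.893

Euler: V−E+F = 14−36+24 = 2.


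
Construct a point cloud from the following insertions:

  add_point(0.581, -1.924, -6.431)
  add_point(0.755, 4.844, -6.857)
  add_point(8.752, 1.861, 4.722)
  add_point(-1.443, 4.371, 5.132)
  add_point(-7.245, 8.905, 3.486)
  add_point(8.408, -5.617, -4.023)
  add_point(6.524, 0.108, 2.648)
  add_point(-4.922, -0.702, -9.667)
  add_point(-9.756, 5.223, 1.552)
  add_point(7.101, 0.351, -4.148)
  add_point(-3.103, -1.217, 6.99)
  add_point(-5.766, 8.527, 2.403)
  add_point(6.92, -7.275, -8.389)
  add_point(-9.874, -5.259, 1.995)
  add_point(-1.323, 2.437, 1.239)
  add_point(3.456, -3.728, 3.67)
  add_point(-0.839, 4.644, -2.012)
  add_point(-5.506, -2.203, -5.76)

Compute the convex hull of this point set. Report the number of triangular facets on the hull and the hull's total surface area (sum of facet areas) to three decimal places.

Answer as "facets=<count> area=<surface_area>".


facets=22 area=854.293

Extreme-point indices: [1, 2, 3, 4, 5, 7, 8, 9, 10, 11, 12, 13, 15] — 13 of 18 on the boundary.

Per-facet area ½‖(b−a)×(c−a)‖:
  f1: (p12, p7, p13) → 91.3258
  f2: (p10, p4, p13) → 53.5504
  f3: (p8, p4, p13) → 16.9678
  f4: (p8, p7, p13) → 65.3698
  f5: (p8, p7, p4) → 29.0107
  f6: (p1, p7, p4) → 57.5548
  f7: (p1, p12, p7) → 54.6291
  f8: (p3, p4, p2) → 18.7444
  f9: (p3, p10, p2) → 32.0917
  f10: (p3, p10, p4) → 21.0893
  f11: (p15, p10, p2) → 28.9323
  f12: (p15, p12, p13) → 87.5506
  f13: (p15, p10, p13) → 35.1634
  f14: (p11, p4, p2) → 10.6240
  f15: (p11, p1, p2) → 82.7730
  f16: (p11, p1, p4) → 3.6446
  f17: (p9, p1, p2) → 35.0178
  f18: (p9, p1, p12) → 34.2665
  f19: (p5, p15, p2) → 36.1010
  f20: (p5, p15, p12) → 17.5731
  f21: (p5, p9, p2) → 27.8019
  f22: (p5, p9, p12) → 14.5111
Σ area = 854.293

Euler: V−E+F = 13−33+22 = 2.


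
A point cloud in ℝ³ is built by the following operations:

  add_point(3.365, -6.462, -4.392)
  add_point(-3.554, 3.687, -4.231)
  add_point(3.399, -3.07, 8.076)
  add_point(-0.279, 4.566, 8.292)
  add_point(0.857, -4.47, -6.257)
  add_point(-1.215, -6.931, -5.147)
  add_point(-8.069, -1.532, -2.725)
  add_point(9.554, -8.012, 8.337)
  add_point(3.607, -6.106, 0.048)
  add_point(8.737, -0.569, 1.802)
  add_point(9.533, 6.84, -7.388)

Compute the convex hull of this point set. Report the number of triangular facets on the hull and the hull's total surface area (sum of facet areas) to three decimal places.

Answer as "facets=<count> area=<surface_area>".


facets=16 area=755.606

Points on the hull: [0, 1, 2, 3, 4, 5, 6, 7, 9, 10] (10 of 11).

Area of each hull facet:
  f1: (p0, p10, p7) → 106.0441
  f2: (p5, p7, p6) → 74.6733
  f3: (p5, p0, p7) → 27.5081
  f4: (p2, p7, p6) → 47.6073
  f5: (p2, p3, p6) → 61.9437
  f6: (p2, p3, p7) → 14.5376
  f7: (p1, p3, p6) → 45.8193
  f8: (p1, p3, p10) → 89.6418
  f9: (p9, p10, p7) → 13.2698
  f10: (p9, p3, p7) → 60.7940
  f11: (p9, p3, p10) → 70.9546
  f12: (p4, p0, p10) → 26.4592
  f13: (p4, p5, p0) → 6.2438
  f14: (p4, p1, p10) → 62.7493
  f15: (p4, p5, p6) → 15.3023
  f16: (p4, p1, p6) → 32.0577
Σ area = 755.606

Euler: V−E+F = 10−24+16 = 2.


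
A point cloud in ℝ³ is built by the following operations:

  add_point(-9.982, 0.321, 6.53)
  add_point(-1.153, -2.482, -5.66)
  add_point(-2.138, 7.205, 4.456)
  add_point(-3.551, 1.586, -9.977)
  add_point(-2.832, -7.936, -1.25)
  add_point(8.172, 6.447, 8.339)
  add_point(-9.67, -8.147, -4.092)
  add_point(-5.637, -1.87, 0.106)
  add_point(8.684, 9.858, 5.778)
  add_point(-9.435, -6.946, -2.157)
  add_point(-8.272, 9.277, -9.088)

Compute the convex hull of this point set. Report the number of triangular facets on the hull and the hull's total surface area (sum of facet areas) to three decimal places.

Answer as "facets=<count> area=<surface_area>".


Extreme-point indices: [0, 1, 2, 3, 4, 5, 6, 8, 9, 10] — 10 of 11 on the boundary.

Facet areas (half cross-product norm):
  f1: (p10, p3, p8) → 97.4070
  f2: (p10, p6, p0) → 114.2130
  f3: (p10, p3, p6) → 54.9021
  f4: (p2, p10, p0) → 79.8151
  f5: (p2, p10, p8) → 74.4399
  f6: (p5, p4, p0) → 124.8590
  f7: (p5, p2, p0) → 48.0549
  f8: (p5, p2, p8) → 23.4418
  f9: (p9, p6, p0) → 2.6631
  f10: (p9, p4, p0) → 38.1737
  f11: (p9, p4, p6) → 7.6405
  f12: (p1, p3, p6) → 32.7704
  f13: (p1, p4, p6) → 26.7136
  f14: (p1, p3, p8) → 61.3021
  f15: (p1, p5, p8) → 40.9044
  f16: (p1, p5, p4) → 68.6586
Σ area = 895.959

Euler characteristic 10−24+16 = 2 ✓

facets=16 area=895.959


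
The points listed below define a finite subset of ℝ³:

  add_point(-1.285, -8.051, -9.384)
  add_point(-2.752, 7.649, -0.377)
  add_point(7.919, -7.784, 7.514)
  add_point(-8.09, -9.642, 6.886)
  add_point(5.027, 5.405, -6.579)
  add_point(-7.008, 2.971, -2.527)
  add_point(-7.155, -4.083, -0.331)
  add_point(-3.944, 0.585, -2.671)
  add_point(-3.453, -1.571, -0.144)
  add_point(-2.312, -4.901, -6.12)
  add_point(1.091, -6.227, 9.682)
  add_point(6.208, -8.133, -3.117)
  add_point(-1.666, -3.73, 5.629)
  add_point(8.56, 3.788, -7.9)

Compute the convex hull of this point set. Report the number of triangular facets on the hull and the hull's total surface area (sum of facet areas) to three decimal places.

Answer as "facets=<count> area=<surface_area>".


facets=16 area=921.206

Extreme-point indices: [0, 1, 2, 3, 4, 5, 6, 10, 11, 13] — 10 of 14 on the boundary.

Per-facet area ½‖(b−a)×(c−a)‖:
  f1: (p2, p1, p13) → 130.3997
  f2: (p5, p1, p3) → 48.0187
  f3: (p10, p1, p3) → 89.1012
  f4: (p10, p2, p3) → 27.1323
  f5: (p10, p2, p1) → 63.0525
  f6: (p11, p0, p13) → 63.4320
  f7: (p11, p2, p13) → 67.0291
  f8: (p11, p0, p3) → 82.6282
  f9: (p11, p2, p3) → 85.1293
  f10: (p6, p0, p3) → 46.6502
  f11: (p6, p5, p3) → 19.5714
  f12: (p6, p5, p0) → 42.3194
  f13: (p4, p0, p13) → 30.9958
  f14: (p4, p5, p0) → 84.8087
  f15: (p4, p1, p13) → 7.1924
  f16: (p4, p5, p1) → 33.7454
Σ area = 921.206

Check V−E+F: 10 − 24 + 16 = 2.


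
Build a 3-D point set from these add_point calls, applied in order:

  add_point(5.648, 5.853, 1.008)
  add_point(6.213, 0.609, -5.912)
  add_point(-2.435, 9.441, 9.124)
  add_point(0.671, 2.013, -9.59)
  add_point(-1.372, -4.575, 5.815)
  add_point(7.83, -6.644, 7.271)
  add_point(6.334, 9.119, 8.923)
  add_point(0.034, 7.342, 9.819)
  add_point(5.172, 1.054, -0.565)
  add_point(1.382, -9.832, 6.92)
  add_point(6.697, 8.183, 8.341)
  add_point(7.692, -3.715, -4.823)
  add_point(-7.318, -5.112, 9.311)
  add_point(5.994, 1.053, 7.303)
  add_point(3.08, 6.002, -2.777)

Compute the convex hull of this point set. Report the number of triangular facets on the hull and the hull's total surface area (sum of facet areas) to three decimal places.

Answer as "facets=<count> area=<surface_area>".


Points on the hull: [0, 1, 2, 3, 5, 6, 7, 9, 10, 11, 12, 14] (12 of 15).

Triangle areas on the boundary:
  f1: (p3, p2, p12) → 149.8437
  f2: (p7, p5, p12) → 101.3510
  f3: (p7, p2, p12) → 23.6751
  f4: (p9, p5, p12) → 30.6616
  f5: (p9, p3, p12) → 102.8966
  f6: (p14, p3, p2) → 38.3515
  f7: (p14, p1, p3) → 22.7607
  f8: (p14, p1, p0) → 15.9014
  f9: (p6, p7, p5) → 51.8897
  f10: (p6, p7, p2) → 9.4075
  f11: (p6, p14, p2) → 53.5635
  f12: (p6, p14, p0) → 11.9348
  f13: (p11, p9, p3) → 71.3613
  f14: (p11, p1, p3) → 13.0961
  f15: (p11, p9, p5) → 44.7606
  f16: (p10, p11, p1) → 37.0207
  f17: (p10, p1, p0) → 12.9918
  f18: (p10, p6, p0) → 3.3310
  f19: (p10, p6, p5) → 4.3856
  f20: (p10, p11, p5) → 91.4906
Σ area = 890.675

Euler: V−E+F = 12−30+20 = 2.

facets=20 area=890.675


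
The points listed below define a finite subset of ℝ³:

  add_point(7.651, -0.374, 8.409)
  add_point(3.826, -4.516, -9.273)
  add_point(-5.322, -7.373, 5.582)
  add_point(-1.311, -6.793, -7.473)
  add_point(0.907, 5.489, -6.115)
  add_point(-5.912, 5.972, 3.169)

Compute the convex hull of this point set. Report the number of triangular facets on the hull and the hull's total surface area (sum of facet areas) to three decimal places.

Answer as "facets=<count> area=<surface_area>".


facets=8 area=625.993

Hull vertices (6/6): indices [0, 1, 2, 3, 4, 5].

Area of each hull facet:
  f1: (p2, p0, p5) → 93.9150
  f2: (p1, p2, p0) → 123.5482
  f3: (p4, p0, p5) → 88.3956
  f4: (p4, p1, p0) → 91.4228
  f5: (p3, p2, p5) → 90.9265
  f6: (p3, p1, p2) → 33.3235
  f7: (p3, p4, p5) → 72.3512
  f8: (p3, p4, p1) → 32.1101
Σ area = 625.993

Euler characteristic 6−12+8 = 2 ✓


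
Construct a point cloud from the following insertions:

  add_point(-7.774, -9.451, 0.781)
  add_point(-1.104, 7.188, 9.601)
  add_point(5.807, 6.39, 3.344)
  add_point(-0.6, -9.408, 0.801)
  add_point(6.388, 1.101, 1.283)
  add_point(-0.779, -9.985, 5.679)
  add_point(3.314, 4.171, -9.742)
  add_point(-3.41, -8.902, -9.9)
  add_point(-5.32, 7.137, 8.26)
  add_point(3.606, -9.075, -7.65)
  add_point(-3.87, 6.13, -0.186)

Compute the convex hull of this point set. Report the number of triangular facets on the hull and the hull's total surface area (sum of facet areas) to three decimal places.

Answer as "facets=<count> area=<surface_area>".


facets=16 area=936.757

Extreme-point indices: [0, 1, 2, 4, 5, 6, 7, 8, 9, 10] — 10 of 11 on the boundary.

Facet areas (half cross-product norm):
  f1: (p2, p6, p4) → 33.7268
  f2: (p2, p5, p4) → 32.5616
  f3: (p2, p5, p1) → 79.8994
  f4: (p2, p10, p6) → 59.8705
  f5: (p9, p5, p4) → 84.0452
  f6: (p9, p6, p4) → 72.6091
  f7: (p8, p10, p0) → 69.4177
  f8: (p8, p5, p0) → 75.2652
  f9: (p8, p5, p1) → 38.9022
  f10: (p8, p2, p1) → 17.9241
  f11: (p8, p2, p10) → 43.7244
  f12: (p7, p9, p6) → 49.2207
  f13: (p7, p10, p0) → 91.1874
  f14: (p7, p10, p6) → 88.4208
  f15: (p7, p5, p0) → 48.1668
  f16: (p7, p9, p5) → 51.8147
Σ area = 936.757

Euler: V−E+F = 10−24+16 = 2.


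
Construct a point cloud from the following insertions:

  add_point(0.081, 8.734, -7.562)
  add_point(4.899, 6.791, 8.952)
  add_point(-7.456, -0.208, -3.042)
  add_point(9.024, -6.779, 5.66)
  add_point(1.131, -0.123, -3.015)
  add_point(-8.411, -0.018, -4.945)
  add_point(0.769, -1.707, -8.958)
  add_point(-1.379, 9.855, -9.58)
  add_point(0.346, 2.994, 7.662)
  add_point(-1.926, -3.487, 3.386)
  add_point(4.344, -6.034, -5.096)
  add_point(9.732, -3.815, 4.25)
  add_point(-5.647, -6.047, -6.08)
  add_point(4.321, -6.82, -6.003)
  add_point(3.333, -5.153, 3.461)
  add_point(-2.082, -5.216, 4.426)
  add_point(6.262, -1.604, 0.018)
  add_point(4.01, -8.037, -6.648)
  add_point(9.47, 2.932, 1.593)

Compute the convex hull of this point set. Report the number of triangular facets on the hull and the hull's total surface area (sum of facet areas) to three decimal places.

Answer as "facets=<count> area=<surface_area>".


Hull vertices (12/19): indices [1, 2, 3, 5, 6, 7, 8, 11, 12, 15, 17, 18].

Facet areas (half cross-product norm):
  f1: (p18, p1, p11) → 34.1921
  f2: (p18, p1, p7) → 80.7614
  f3: (p18, p17, p11) → 47.2005
  f4: (p18, p17, p7) → 120.0552
  f5: (p6, p17, p7) → 16.5623
  f6: (p8, p7, p5) → 100.1588
  f7: (p8, p1, p7) → 56.5010
  f8: (p12, p15, p5) → 37.2627
  f9: (p12, p15, p17) → 53.2789
  f10: (p12, p6, p17) → 30.1666
  f11: (p12, p7, p5) → 40.0377
  f12: (p12, p6, p7) → 44.7530
  f13: (p3, p17, p11) → 21.8388
  f14: (p3, p15, p17) → 66.9691
  f15: (p3, p1, p11) → 18.1905
  f16: (p3, p8, p1) → 40.1109
  f17: (p3, p8, p15) → 50.8336
  f18: (p2, p15, p5) → 4.7308
  f19: (p2, p8, p5) → 5.1975
  f20: (p2, p8, p15) → 47.8985
Σ area = 916.700

Euler: V−E+F = 12−30+20 = 2.

facets=20 area=916.700


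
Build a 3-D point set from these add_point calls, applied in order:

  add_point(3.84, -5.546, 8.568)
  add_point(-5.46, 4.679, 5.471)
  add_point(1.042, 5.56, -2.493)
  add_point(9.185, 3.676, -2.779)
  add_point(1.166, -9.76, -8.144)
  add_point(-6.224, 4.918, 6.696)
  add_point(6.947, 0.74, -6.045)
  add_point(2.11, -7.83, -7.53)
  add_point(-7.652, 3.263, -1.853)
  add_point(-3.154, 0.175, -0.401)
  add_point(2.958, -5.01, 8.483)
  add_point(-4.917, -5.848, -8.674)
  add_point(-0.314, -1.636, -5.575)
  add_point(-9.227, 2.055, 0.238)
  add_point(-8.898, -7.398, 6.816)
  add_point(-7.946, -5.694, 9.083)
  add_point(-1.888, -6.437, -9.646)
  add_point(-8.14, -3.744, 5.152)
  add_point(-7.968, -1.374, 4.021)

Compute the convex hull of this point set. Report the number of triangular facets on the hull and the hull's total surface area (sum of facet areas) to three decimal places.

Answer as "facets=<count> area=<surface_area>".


facets=20 area=904.645

Extreme-point indices: [0, 2, 3, 4, 5, 6, 8, 11, 13, 14, 15, 16] — 12 of 19 on the boundary.

Area of each hull facet:
  f1: (p5, p15, p13) → 41.0494
  f2: (p0, p5, p3) → 109.3690
  f3: (p0, p5, p15) → 63.9298
  f4: (p0, p4, p3) → 117.3694
  f5: (p2, p5, p3) → 38.5883
  f6: (p6, p4, p3) → 16.0862
  f7: (p6, p16, p4) → 28.0709
  f8: (p6, p2, p3) → 19.7545
  f9: (p6, p2, p16) → 50.1418
  f10: (p14, p0, p4) → 107.5567
  f11: (p14, p0, p15) → 16.8783
  f12: (p14, p15, p13) → 17.2273
  f13: (p8, p5, p13) → 10.7413
  f14: (p8, p2, p5) → 39.4101
  f15: (p11, p2, p16) → 22.9420
  f16: (p11, p8, p2) → 52.6390
  f17: (p11, p8, p13) → 16.4445
  f18: (p11, p14, p13) → 72.4437
  f19: (p11, p16, p4) → 5.9537
  f20: (p11, p14, p4) → 58.0490
Σ area = 904.645

Euler: V−E+F = 12−30+20 = 2.


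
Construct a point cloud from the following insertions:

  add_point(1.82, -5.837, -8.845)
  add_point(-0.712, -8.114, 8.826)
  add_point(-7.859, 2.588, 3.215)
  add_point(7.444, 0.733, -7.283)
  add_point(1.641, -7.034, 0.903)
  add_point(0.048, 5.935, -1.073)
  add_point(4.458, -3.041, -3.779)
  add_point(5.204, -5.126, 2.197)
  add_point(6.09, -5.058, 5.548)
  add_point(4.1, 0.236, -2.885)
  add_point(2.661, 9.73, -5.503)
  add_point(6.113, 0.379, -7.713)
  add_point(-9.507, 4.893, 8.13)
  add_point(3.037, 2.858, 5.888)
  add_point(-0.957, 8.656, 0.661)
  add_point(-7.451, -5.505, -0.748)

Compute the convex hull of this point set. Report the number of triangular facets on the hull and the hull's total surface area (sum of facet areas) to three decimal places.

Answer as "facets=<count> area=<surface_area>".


facets=22 area=866.869

Extreme-point indices: [0, 1, 2, 3, 4, 7, 8, 10, 11, 12, 13, 14, 15] — 13 of 16 on the boundary.

Triangle areas on the boundary:
  f1: (p13, p1, p12) → 75.5735
  f2: (p4, p0, p1) → 10.8516
  f3: (p10, p13, p3) → 65.3284
  f4: (p10, p2, p12) → 37.8758
  f5: (p8, p13, p3) → 57.0646
  f6: (p8, p13, p1) → 34.5636
  f7: (p8, p4, p1) → 25.2977
  f8: (p8, p4, p0) → 25.4682
  f9: (p15, p0, p1) → 73.5101
  f10: (p15, p1, p12) → 79.9499
  f11: (p15, p2, p12) → 16.6817
  f12: (p15, p10, p0) → 97.3998
  f13: (p15, p10, p2) → 68.8847
  f14: (p14, p13, p12) → 50.7091
  f15: (p14, p10, p12) → 15.0773
  f16: (p14, p10, p13) → 29.3292
  f17: (p11, p0, p3) → 3.5669
  f18: (p11, p10, p3) → 7.3637
  f19: (p11, p10, p0) → 31.5599
  f20: (p7, p0, p3) → 46.5386
  f21: (p7, p8, p3) → 13.1299
  f22: (p7, p8, p0) → 1.1451
Σ area = 866.869

Check V−E+F: 13 − 33 + 22 = 2.


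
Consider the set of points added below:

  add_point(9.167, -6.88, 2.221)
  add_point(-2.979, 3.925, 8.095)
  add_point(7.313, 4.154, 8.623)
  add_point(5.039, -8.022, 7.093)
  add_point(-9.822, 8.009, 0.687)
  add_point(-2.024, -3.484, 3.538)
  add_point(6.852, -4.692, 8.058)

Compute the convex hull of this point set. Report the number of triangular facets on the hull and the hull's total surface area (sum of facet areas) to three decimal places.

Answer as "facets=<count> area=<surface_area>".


facets=10 area=447.987

Extreme-point indices: [0, 1, 2, 3, 4, 5, 6] — 7 of 7 on the boundary.

Facet areas (half cross-product norm):
  f1: (p2, p0, p4) → 123.6652
  f2: (p1, p2, p4) → 42.3996
  f3: (p5, p0, p4) → 56.6271
  f4: (p5, p3, p0) → 29.3828
  f5: (p5, p1, p4) → 47.5806
  f6: (p5, p1, p3) → 38.0144
  f7: (p6, p2, p0) → 27.4665
  f8: (p6, p3, p0) → 12.2553
  f9: (p6, p1, p2) → 45.6105
  f10: (p6, p1, p3) → 24.9853
Σ area = 447.987

Check V−E+F: 7 − 15 + 10 = 2.


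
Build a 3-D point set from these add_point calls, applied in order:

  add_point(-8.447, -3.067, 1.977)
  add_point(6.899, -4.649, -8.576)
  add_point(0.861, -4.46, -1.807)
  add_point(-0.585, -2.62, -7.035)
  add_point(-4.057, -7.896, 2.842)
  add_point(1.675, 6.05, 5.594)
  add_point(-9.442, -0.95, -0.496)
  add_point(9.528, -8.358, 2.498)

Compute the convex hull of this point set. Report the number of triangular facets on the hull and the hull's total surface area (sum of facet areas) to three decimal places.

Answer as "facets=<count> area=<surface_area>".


facets=10 area=583.585

Extreme-point indices: [0, 1, 3, 4, 5, 6, 7] — 7 of 8 on the boundary.

Per-facet area ½‖(b−a)×(c−a)‖:
  f1: (p1, p5, p7) → 97.9477
  f2: (p4, p5, p7) → 98.0633
  f3: (p4, p1, p7) → 79.6303
  f4: (p0, p5, p6) → 23.9888
  f5: (p0, p4, p6) → 7.4548
  f6: (p0, p4, p5) → 46.3605
  f7: (p3, p4, p6) → 48.8766
  f8: (p3, p4, p1) → 43.7618
  f9: (p3, p5, p6) → 77.1267
  f10: (p3, p1, p5) → 60.3746
Σ area = 583.585

Euler characteristic 7−15+10 = 2 ✓


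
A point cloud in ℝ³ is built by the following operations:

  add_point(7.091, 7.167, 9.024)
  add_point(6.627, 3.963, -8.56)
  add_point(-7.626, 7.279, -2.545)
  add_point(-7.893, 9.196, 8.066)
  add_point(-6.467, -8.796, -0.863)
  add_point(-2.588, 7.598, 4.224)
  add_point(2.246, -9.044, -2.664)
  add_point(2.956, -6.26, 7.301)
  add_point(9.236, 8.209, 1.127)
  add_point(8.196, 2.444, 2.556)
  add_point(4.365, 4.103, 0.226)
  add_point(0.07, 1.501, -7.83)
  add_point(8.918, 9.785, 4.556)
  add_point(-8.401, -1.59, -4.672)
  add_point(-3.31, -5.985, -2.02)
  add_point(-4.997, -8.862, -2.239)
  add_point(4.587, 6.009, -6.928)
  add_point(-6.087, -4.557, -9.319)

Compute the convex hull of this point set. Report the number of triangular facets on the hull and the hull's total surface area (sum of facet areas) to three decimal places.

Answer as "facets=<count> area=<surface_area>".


facets=24 area=1141.604

14 of the 18 inputs are extreme points: [0, 1, 2, 3, 4, 6, 7, 8, 9, 12, 13, 15, 16, 17].

Facet areas (half cross-product norm):
  f1: (p9, p1, p8) → 32.1583
  f2: (p9, p1, p6) → 74.9767
  f3: (p12, p3, p0) → 40.6385
  f4: (p12, p9, p8) → 11.2543
  f5: (p12, p9, p0) → 20.1667
  f6: (p7, p3, p0) → 105.6753
  f7: (p7, p9, p6) → 57.3357
  f8: (p7, p9, p0) → 45.2681
  f9: (p17, p1, p6) → 80.8349
  f10: (p2, p12, p3) → 90.4208
  f11: (p2, p3, p13) → 45.2709
  f12: (p2, p17, p13) → 21.2823
  f13: (p4, p3, p13) → 68.5056
  f14: (p4, p7, p3) → 116.8254
  f15: (p4, p17, p13) → 24.7104
  f16: (p4, p7, p6) → 45.7321
  f17: (p16, p2, p12) → 83.7026
  f18: (p16, p1, p8) → 15.3222
  f19: (p16, p12, p8) → 10.4081
  f20: (p16, p17, p1) → 25.1633
  f21: (p16, p2, p17) → 83.6373
  f22: (p15, p17, p6) → 30.1955
  f23: (p15, p4, p6) → 4.6733
  f24: (p15, p4, p17) → 7.4460
Σ area = 1141.604

Euler characteristic 14−36+24 = 2 ✓
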